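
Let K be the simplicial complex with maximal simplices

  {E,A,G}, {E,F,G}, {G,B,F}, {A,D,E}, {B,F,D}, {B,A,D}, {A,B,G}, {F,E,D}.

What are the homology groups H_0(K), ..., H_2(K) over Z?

Take the total order A < B < D < E < F < G on the vertex set. Then K (dimension 2) consists of the simplices:

  0-simplices (6): A, B, D, E, F, G
  1-simplices (12): AB, AD, AE, AG, BD, BF, BG, DE, DF, EF, EG, FG
  2-simplices (8): ABD, ABG, ADE, AEG, BDF, BFG, DEF, EFG

Hence C_0 ≅ Z^6, C_1 ≅ Z^12, C_2 ≅ Z^8.

The boundary map ∂_1: C_1 → C_0 maps an edge to its endpoints' difference, ∂[p,q] = q − p. For instance
  ∂AG = G − A.
The resulting 6×12 matrix has rank 5, and its Smith normal form has invariant factors (1,1,1,1,1).

The boundary map ∂_2: C_2 → C_1 maps a triangle to the signed sum of its edges. For instance
  ∂BFG = FG − BG + BF,
  ∂EFG = FG − EG + EF.
The resulting 12×8 matrix has rank 7, and its Smith normal form has invariant factors (1,1,1,1,1,1,1).

Now H_k = ker ∂_k / im ∂_{k+1}, so:

  H_0: rank C_0 − rank ∂_1 = 6 − 5 = 1, and the invariant factors of ∂_1 are all 1, so H_0 = Z.
  H_1: rank ker ∂_1 − rank ∂_2 = (12 − 5) − 7 = 0, and the invariant factors of ∂_2 are all 1, so H_1 = 0.
  H_2: rank ker ∂_2 − rank ∂_3 = (8 − 7) − 0 = 1, and there is no ∂_3, so H_2 = Z.

As a check, the Euler characteristic is 6 − 12 + 8 = 2, which agrees with 1 − 0 + 1 = 2.

H_0 ≅ Z,  H_1 = 0,  H_2 ≅ Z.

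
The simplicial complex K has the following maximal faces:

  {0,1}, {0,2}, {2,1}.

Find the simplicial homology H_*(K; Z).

We work with the vertex ordering 0 < 1 < 2. The simplices of K, each written with vertices in increasing order, are:

  0-simplices (3): [0], [1], [2]
  1-simplices (3): [0,1], [0,2], [1,2]

giving chain groups C_0 ≅ Z^3, C_1 ≅ Z^3.

The boundary map ∂_1: C_1 → C_0 is given by ∂[p,q] = [q] − [p].
The resulting 3×3 matrix has rank 2, and its Smith normal form has invariant factors (1,1).

Computing H_k = (kernel of ∂_k) / (image of ∂_{k+1}):

  H_0: rank C_0 − rank ∂_1 = 3 − 2 = 1, and the invariant factors of ∂_1 are all 1, so H_0 = Z.
  H_1: rank ker ∂_1 − rank ∂_2 = (3 − 2) − 0 = 1, and there is no ∂_2, so H_1 = Z.

(K is a triangulation of the circle S^1.)

H_0 ≅ Z,  H_1 ≅ Z.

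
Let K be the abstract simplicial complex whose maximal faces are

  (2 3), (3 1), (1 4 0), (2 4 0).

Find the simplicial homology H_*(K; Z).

H_0 ≅ Z,  H_1 ≅ Z,  H_2 = 0.

Fix the vertex order 0 < 1 < 2 < 3 < 4 and write every simplex with vertices in increasing order. Then dim K = 2 and the simplices of K are:

  0-simplices (5): [0], [1], [2], [3], [4]
  1-simplices (7): [0,1], [0,2], [0,4], [1,3], [1,4], [2,3], [2,4]
  2-simplices (2): [0,1,4], [0,2,4]

so the chain groups are C_0 ≅ Z^5, C_1 ≅ Z^7, C_2 ≅ Z^2.

The boundary map ∂_1: C_1 → C_0 is given by ∂[p,q] = [q] − [p]. For instance
  ∂[1,4] = [4] − [1].
This gives a 5×7 integer matrix of rank 4; reducing to Smith normal form yields diagonal entries (1,1,1,1).

∂_2: C_2 → C_1 acts by ∂[p,q,r] = [q,r] − [p,r] + [p,q]. For instance
  ∂[0,2,4] = [2,4] − [0,4] + [0,2],
  ∂[0,1,4] = [1,4] − [0,4] + [0,1].
The resulting 7×2 matrix has rank 2, and its Smith normal form has invariant factors (1,1).

Now H_k = ker ∂_k / im ∂_{k+1}, so:

  H_0: rank C_0 − rank ∂_1 = 5 − 4 = 1, and the invariant factors of ∂_1 are all 1, so H_0 = Z.
  H_1: rank ker ∂_1 − rank ∂_2 = (7 − 4) − 2 = 1, and the invariant factors of ∂_2 are all 1, so H_1 = Z.
  H_2: rank ker ∂_2 − rank ∂_3 = (2 − 2) − 0 = 0, and there is no ∂_3, so H_2 = 0.

As a check, the Euler characteristic is 5 − 7 + 2 = 0, which agrees with 1 − 1 + 0 = 0.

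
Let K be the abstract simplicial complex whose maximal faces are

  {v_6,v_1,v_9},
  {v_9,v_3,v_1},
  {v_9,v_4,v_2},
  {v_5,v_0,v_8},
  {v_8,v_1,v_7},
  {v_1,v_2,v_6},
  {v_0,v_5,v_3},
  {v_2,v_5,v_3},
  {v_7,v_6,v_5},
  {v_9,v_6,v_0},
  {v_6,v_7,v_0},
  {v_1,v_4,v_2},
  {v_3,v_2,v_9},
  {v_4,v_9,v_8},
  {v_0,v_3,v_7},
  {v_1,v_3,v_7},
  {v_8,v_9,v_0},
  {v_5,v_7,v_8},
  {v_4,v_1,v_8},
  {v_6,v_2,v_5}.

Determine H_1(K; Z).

Take the total order v_0 < v_1 < v_2 < v_3 < v_4 < v_5 < v_6 < v_7 < v_8 < v_9 on the vertex set. Then K (dimension 2) consists of the simplices:

  0-simplices (10): [v_0], [v_1], [v_2], [v_3], [v_4], [v_5], [v_6], [v_7], [v_8], [v_9]
  1-simplices (30): (30 of them)
  2-simplices (20): (20 of them)

so the chain groups are C_0 ≅ Z^10, C_1 ≅ Z^30, C_2 ≅ Z^20.

∂_1: C_1 → C_0 is given by ∂[p,q] = [q] − [p]. For instance
  ∂[v_1,v_6] = [v_6] − [v_1].
This gives a 10×30 integer matrix of rank 9; reducing to Smith normal form yields diagonal entries (1,1,1,1,1,1,1,1,1).

The boundary map ∂_2: C_2 → C_1 acts by ∂[p,q,r] = [q,r] − [p,r] + [p,q]. For instance
  ∂[v_0,v_5,v_8] = [v_5,v_8] − [v_0,v_8] + [v_0,v_5],
  ∂[v_0,v_6,v_7] = [v_6,v_7] − [v_0,v_7] + [v_0,v_6].
As a 30×20 matrix over Z this has rank 20, with invariant factors (1,1,1,1,1,1,1,1,1,1,1,1,1,1,1,1,1,1,1,2).

From H_k ≅ ker(∂_k) / im(∂_{k+1}) we obtain:

  H_1: rank ker ∂_1 − rank ∂_2 = (30 − 9) − 20 = 1, and ∂_2 has invariant factor 2 > 1, so H_1 ≅ Z ⊕ Z/2.

H_1 ≅ Z ⊕ Z/2.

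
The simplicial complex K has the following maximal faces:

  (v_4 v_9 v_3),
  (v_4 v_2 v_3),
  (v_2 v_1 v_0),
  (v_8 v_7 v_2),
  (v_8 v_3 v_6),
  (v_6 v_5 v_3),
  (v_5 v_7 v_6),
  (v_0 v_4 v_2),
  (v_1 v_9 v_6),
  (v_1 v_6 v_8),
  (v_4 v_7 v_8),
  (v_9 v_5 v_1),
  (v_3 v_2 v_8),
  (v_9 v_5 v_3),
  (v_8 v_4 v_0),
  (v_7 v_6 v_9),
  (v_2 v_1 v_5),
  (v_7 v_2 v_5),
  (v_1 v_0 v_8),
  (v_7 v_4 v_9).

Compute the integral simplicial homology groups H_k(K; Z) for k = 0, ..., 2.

Take the total order v_0 < v_1 < v_2 < v_3 < v_4 < v_5 < v_6 < v_7 < v_8 < v_9 on the vertex set. Then K (dimension 2) consists of the simplices:

  0-simplices (10): [v_0], [v_1], [v_2], [v_3], [v_4], [v_5], [v_6], [v_7], [v_8], [v_9]
  1-simplices (30): (30 of them)
  2-simplices (20): (20 of them)

Hence C_0 ≅ Z^10, C_1 ≅ Z^30, C_2 ≅ Z^20.

The boundary map ∂_1: C_1 → C_0 is given by ∂[p,q] = [q] − [p].
This gives a 10×30 integer matrix of rank 9; reducing to Smith normal form yields diagonal entries (1,1,1,1,1,1,1,1,1).

Boundary ∂_2: C_2 → C_1 acts by ∂[p,q,r] = [q,r] − [p,r] + [p,q]. For instance
  ∂[v_2,v_3,v_4] = [v_3,v_4] − [v_2,v_4] + [v_2,v_3],
  ∂[v_0,v_4,v_8] = [v_4,v_8] − [v_0,v_8] + [v_0,v_4].
This gives a 30×20 integer matrix of rank 20; reducing to Smith normal form yields diagonal entries (1,1,1,1,1,1,1,1,1,1,1,1,1,1,1,1,1,1,1,2).

Now H_k = ker ∂_k / im ∂_{k+1}, so:

  H_0: rank C_0 − rank ∂_1 = 10 − 9 = 1, and the invariant factors of ∂_1 are all 1, so H_0 = Z.
  H_1: rank ker ∂_1 − rank ∂_2 = (30 − 9) − 20 = 1, and ∂_2 has invariant factor 2 > 1, so H_1 = Z ⊕ Z/2.
  H_2: rank ker ∂_2 − rank ∂_3 = (20 − 20) − 0 = 0, and there is no ∂_3, so H_2 = 0.

As a check, the Euler characteristic is 10 − 30 + 20 = 0, which agrees with 1 − 1 + 0 = 0.

H_0 = Z,  H_1 = Z ⊕ Z/2,  H_2 = 0.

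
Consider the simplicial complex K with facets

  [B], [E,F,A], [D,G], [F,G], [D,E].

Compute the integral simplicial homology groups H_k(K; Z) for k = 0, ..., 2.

H_0 ≅ Z^2,  H_1 ≅ Z,  H_2 = 0.

Order the vertices as A < B < D < E < F < G. Listing each simplex with vertices in this order, K has dimension 2 with simplices:

  0-simplices (6): A, B, D, E, F, G
  1-simplices (6): AE, AF, DE, DG, EF, FG
  2-simplices (1): AEF

giving chain groups C_0 ≅ Z^6, C_1 ≅ Z^6, C_2 ≅ Z^1.

∂_1: C_1 → C_0 is given by ∂[p,q] = [q] − [p]. For instance
  ∂DG = G − D.
The 6×6 boundary matrix has rank 4 and Smith normal form diag(1,1,1,1).

The boundary map ∂_2: C_2 → C_1 acts by ∂[p,q,r] = [q,r] − [p,r] + [p,q]. For instance
  ∂AEF = EF − AF + AE.
The resulting 6×1 matrix has rank 1, and its Smith normal form has invariant factors (1).

Reading off H_k = ker ∂_k / im ∂_{k+1}:

  H_0: rank C_0 − rank ∂_1 = 6 − 4 = 2, and the invariant factors of ∂_1 are all 1, so H_0 ≅ Z^2.
  H_1: rank ker ∂_1 − rank ∂_2 = (6 − 4) − 1 = 1, and the invariant factors of ∂_2 are all 1, so H_1 ≅ Z.
  H_2: rank ker ∂_2 − rank ∂_3 = (1 − 1) − 0 = 0, and there is no ∂_3, so H_2 ≅ 0.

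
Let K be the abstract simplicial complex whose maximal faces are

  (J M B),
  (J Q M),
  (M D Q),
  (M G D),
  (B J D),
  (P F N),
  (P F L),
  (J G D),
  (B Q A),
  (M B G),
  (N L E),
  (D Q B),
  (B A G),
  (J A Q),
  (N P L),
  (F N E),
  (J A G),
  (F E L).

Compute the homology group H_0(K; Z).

We work with the vertex ordering A < B < D < E < F < G < J < L < M < N < P < Q. The simplices of K, each written with vertices in increasing order, are:

  0-simplices (12): A, B, D, E, F, G, J, L, M, N, P, Q
  1-simplices (27): AB, AG, AJ, AQ, BD, BG, BJ, BM, BQ, DG, DJ, DM, DQ, EF, EL, EN, FL, FN, FP, GJ, GM, JM, JQ, LN, LP, MQ, NP
  2-simplices (18): ABG, ABQ, AGJ, AJQ, BDJ, BDQ, BGM, BJM, DGJ, DGM, DMQ, EFL, EFN, ELN, FLP, FNP, JMQ, LNP

giving chain groups C_0 ≅ Z^12, C_1 ≅ Z^27, C_2 ≅ Z^18.

∂_1: C_1 → C_0 sends each edge [p,q] (with p < q) to q − p.
This gives a 12×27 integer matrix of rank 10; reducing to Smith normal form yields diagonal entries (1,1,1,1,1,1,1,1,1,1).

Boundary ∂_2: C_2 → C_1 maps a triangle to the signed sum of its edges. For instance
  ∂BDQ = DQ − BQ + BD,
  ∂JMQ = MQ − JQ + JM.
As a 27×18 matrix over Z this has rank 17, with invariant factors (1,1,1,1,1,1,1,1,1,1,1,1,1,1,1,1,2).

From H_k ≅ ker(∂_k) / im(∂_{k+1}) we obtain:

  H_0: rank C_0 − rank ∂_1 = 12 − 10 = 2, and the invariant factors of ∂_1 are all 1, so H_0 ≅ Z^2.

H_0 ≅ Z^2.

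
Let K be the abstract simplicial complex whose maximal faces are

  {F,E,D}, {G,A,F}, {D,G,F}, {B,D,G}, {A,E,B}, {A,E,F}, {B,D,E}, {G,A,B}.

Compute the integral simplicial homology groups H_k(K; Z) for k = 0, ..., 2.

H_0 ≅ Z,  H_1 = 0,  H_2 ≅ Z.

We work with the vertex ordering A < B < D < E < F < G. The simplices of K, each written with vertices in increasing order, are:

  0-simplices (6): A, B, D, E, F, G
  1-simplices (12): AB, AE, AF, AG, BD, BE, BG, DE, DF, DG, EF, FG
  2-simplices (8): ABE, ABG, AEF, AFG, BDE, BDG, DEF, DFG

Hence C_0 ≅ Z^6, C_1 ≅ Z^12, C_2 ≅ Z^8.

The boundary map ∂_1: C_1 → C_0 is given by ∂[p,q] = [q] − [p]. For instance
  ∂BG = G − B.
As a 6×12 matrix over Z this has rank 5, with invariant factors (1,1,1,1,1).

The boundary map ∂_2: C_2 → C_1 maps a triangle to the signed sum of its edges. For instance
  ∂DEF = EF − DF + DE,
  ∂AFG = FG − AG + AF.
The 12×8 boundary matrix has rank 7 and Smith normal form diag(1,1,1,1,1,1,1).

Now H_k = ker ∂_k / im ∂_{k+1}, so:

  H_0: rank C_0 − rank ∂_1 = 6 − 5 = 1, and the invariant factors of ∂_1 are all 1, so H_0 = Z.
  H_1: rank ker ∂_1 − rank ∂_2 = (12 − 5) − 7 = 0, and the invariant factors of ∂_2 are all 1, so H_1 = 0.
  H_2: rank ker ∂_2 − rank ∂_3 = (8 − 7) − 0 = 1, and there is no ∂_3, so H_2 = Z.

As a check, the Euler characteristic is 6 − 12 + 8 = 2, which agrees with 1 − 0 + 1 = 2.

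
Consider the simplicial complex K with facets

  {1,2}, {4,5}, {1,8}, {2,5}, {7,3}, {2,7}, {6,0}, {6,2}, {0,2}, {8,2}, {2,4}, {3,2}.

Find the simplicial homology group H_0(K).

H_0 = Z.

K has 9 vertices, 12 edges.
rank ∂_0 = 0, rank ∂_1 = 8 ⇒ b_0 = 9 − 0 − 8 = 1; all invariant factors of ∂_1 are 1 so no torsion. So H_0 ≅ Z.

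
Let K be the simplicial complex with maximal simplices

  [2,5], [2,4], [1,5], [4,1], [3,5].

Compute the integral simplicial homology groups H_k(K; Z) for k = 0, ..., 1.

H_0 = Z,  H_1 = Z.

K has 5 vertices, 5 edges.
rank ∂_0 = 0, rank ∂_1 = 4 ⇒ b_0 = 5 − 0 − 4 = 1; all invariant factors of ∂_1 are 1 so no torsion. So H_0 ≅ Z.
rank ∂_1 = 4, rank ∂_2 = 0 ⇒ b_1 = 5 − 4 − 0 = 1. So H_1 ≅ Z.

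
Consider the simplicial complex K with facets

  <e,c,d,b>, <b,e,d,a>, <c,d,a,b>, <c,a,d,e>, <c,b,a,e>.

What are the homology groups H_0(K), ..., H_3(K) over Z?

H_0 ≅ Z,  H_1 = 0,  H_2 = 0,  H_3 ≅ Z.

K has 5 vertices, 10 edges, 10 triangles, 5 3-simplices.
rank ∂_0 = 0, rank ∂_1 = 4 ⇒ b_0 = 5 − 0 − 4 = 1; all invariant factors of ∂_1 are 1 so no torsion. So H_0 ≅ Z.
rank ∂_1 = 4, rank ∂_2 = 6 ⇒ b_1 = 10 − 4 − 6 = 0; all invariant factors of ∂_2 are 1 so no torsion. So H_1 ≅ 0.
rank ∂_2 = 6, rank ∂_3 = 4 ⇒ b_2 = 10 − 6 − 4 = 0; all invariant factors of ∂_3 are 1 so no torsion. So H_2 ≅ 0.
rank ∂_3 = 4, rank ∂_4 = 0 ⇒ b_3 = 5 − 4 − 0 = 1. So H_3 ≅ Z.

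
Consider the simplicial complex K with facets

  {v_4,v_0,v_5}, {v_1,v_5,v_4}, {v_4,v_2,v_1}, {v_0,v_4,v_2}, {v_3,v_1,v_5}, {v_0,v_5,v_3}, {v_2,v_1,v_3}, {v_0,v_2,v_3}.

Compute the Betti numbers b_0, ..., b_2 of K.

b_0 = 1, b_1 = 0, b_2 = 1.

Fix the vertex order v_0 < v_1 < v_2 < v_3 < v_4 < v_5 and write every simplex with vertices in increasing order. Then dim K = 2 and the simplices of K are:

  0-simplices (6): [v_0], [v_1], [v_2], [v_3], [v_4], [v_5]
  1-simplices (12): [v_0,v_2], [v_0,v_3], [v_0,v_4], [v_0,v_5], [v_1,v_2], [v_1,v_3], [v_1,v_4], [v_1,v_5], [v_2,v_3], [v_2,v_4], [v_3,v_5], [v_4,v_5]
  2-simplices (8): [v_0,v_2,v_3], [v_0,v_2,v_4], [v_0,v_3,v_5], [v_0,v_4,v_5], [v_1,v_2,v_3], [v_1,v_2,v_4], [v_1,v_3,v_5], [v_1,v_4,v_5]

so the chain groups are C_0 ≅ Z^6, C_1 ≅ Z^12, C_2 ≅ Z^8.

∂_1: C_1 → C_0 maps an edge to its endpoints' difference, ∂[p,q] = q − p. For instance
  ∂[v_1,v_5] = [v_5] − [v_1].
This gives a 6×12 integer matrix of rank 5; reducing to Smith normal form yields diagonal entries (1,1,1,1,1).

∂_2: C_2 → C_1 sends each 2-simplex [p,q,r] to [q,r] − [p,r] + [p,q]. For instance
  ∂[v_0,v_2,v_4] = [v_2,v_4] − [v_0,v_4] + [v_0,v_2],
  ∂[v_0,v_4,v_5] = [v_4,v_5] − [v_0,v_5] + [v_0,v_4].
As a 12×8 matrix over Z this has rank 7, with invariant factors (1,1,1,1,1,1,1).

Computing H_k = (kernel of ∂_k) / (image of ∂_{k+1}):

  H_0: rank C_0 − rank ∂_1 = 6 − 5 = 1, and the invariant factors of ∂_1 are all 1, so H_0 ≅ Z.
  H_1: rank ker ∂_1 − rank ∂_2 = (12 − 5) − 7 = 0, and the invariant factors of ∂_2 are all 1, so H_1 ≅ 0.
  H_2: rank ker ∂_2 − rank ∂_3 = (8 − 7) − 0 = 1, and there is no ∂_3, so H_2 ≅ Z.

Hence the Betti numbers are b_0 = 1, b_1 = 0, b_2 = 1.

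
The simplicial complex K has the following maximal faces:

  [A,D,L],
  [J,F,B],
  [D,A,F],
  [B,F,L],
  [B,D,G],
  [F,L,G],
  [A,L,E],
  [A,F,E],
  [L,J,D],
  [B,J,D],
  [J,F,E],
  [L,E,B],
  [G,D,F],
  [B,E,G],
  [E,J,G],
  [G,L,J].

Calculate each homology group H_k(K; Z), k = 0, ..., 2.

H_0 = Z,  H_1 = Z^2,  H_2 = Z.

Fix the vertex order A < B < D < E < F < G < J < L and write every simplex with vertices in increasing order. Then dim K = 2 and the simplices of K are:

  0-simplices (8): A, B, D, E, F, G, J, L
  1-simplices (24): AD, AE, AF, AL, BD, BE, BF, BG, BJ, BL, DF, DG, DJ, DL, EF, EG, EJ, EL, FG, FJ, FL, GJ, GL, JL
  2-simplices (16): ADF, ADL, AEF, AEL, BDG, BDJ, BEG, BEL, BFJ, BFL, DFG, DJL, EFJ, EGJ, FGL, GJL

giving chain groups C_0 ≅ Z^8, C_1 ≅ Z^24, C_2 ≅ Z^16.

Boundary ∂_1: C_1 → C_0 sends each edge [p,q] (with p < q) to q − p. For instance
  ∂AE = E − A.
The resulting 8×24 matrix has rank 7, and its Smith normal form has invariant factors (1,1,1,1,1,1,1).

∂_2: C_2 → C_1 maps a triangle to the signed sum of its edges. For instance
  ∂FGL = GL − FL + FG,
  ∂EGJ = GJ − EJ + EG.
The 24×16 boundary matrix has rank 15 and Smith normal form diag(1,1,1,1,1,1,1,1,1,1,1,1,1,1,1).

Now H_k = ker ∂_k / im ∂_{k+1}, so:

  H_0: rank C_0 − rank ∂_1 = 8 − 7 = 1, and the invariant factors of ∂_1 are all 1, so H_0 = Z.
  H_1: rank ker ∂_1 − rank ∂_2 = (24 − 7) − 15 = 2, and the invariant factors of ∂_2 are all 1, so H_1 = Z^2.
  H_2: rank ker ∂_2 − rank ∂_3 = (16 − 15) − 0 = 1, and there is no ∂_3, so H_2 = Z.

As a check, the Euler characteristic is 8 − 24 + 16 = 0, which agrees with 1 − 2 + 1 = 0.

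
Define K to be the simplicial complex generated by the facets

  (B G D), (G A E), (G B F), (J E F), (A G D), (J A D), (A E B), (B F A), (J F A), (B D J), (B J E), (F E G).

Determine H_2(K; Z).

H_2 ≅ 0.

Take the total order A < B < D < E < F < G < J on the vertex set. Then K (dimension 2) consists of the simplices:

  0-simplices (7): A, B, D, E, F, G, J
  1-simplices (18): AB, AD, AE, AF, AG, AJ, BD, BE, BF, BG, BJ, DG, DJ, EF, EG, EJ, FG, FJ
  2-simplices (12): ABE, ABF, ADG, ADJ, AEG, AFJ, BDG, BDJ, BEJ, BFG, EFG, EFJ

giving chain groups C_0 ≅ Z^7, C_1 ≅ Z^18, C_2 ≅ Z^12.

Boundary ∂_1: C_1 → C_0 sends each edge [p,q] (with p < q) to q − p.
As a 7×18 matrix over Z this has rank 6, with invariant factors (1,1,1,1,1,1).

∂_2: C_2 → C_1 maps a triangle to the signed sum of its edges. For instance
  ∂EFG = FG − EG + EF,
  ∂AFJ = FJ − AJ + AF.
This gives a 18×12 integer matrix of rank 12; reducing to Smith normal form yields diagonal entries (1,1,1,1,1,1,1,1,1,1,1,2).

Reading off H_k = ker ∂_k / im ∂_{k+1}:

  H_2: rank ker ∂_2 − rank ∂_3 = (12 − 12) − 0 = 0, and there is no ∂_3, so H_2 = 0.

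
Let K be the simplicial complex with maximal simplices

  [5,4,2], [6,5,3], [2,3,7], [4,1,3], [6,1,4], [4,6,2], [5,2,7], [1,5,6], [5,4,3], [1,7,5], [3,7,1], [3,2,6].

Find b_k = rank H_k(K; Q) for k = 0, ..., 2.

Take the total order 1 < 2 < 3 < 4 < 5 < 6 < 7 on the vertex set. Then K (dimension 2) consists of the simplices:

  0-simplices (7): [1], [2], [3], [4], [5], [6], [7]
  1-simplices (18): [1,3], [1,4], [1,5], [1,6], [1,7], [2,3], [2,4], [2,5], [2,6], [2,7], [3,4], [3,5], [3,6], [3,7], [4,5], [4,6], [5,6], [5,7]
  2-simplices (12): [1,3,4], [1,3,7], [1,4,6], [1,5,6], [1,5,7], [2,3,6], [2,3,7], [2,4,5], [2,4,6], [2,5,7], [3,4,5], [3,5,6]

giving chain groups C_0 ≅ Z^7, C_1 ≅ Z^18, C_2 ≅ Z^12.

Boundary ∂_1: C_1 → C_0 sends each edge [p,q] (with p < q) to q − p.
This gives a 7×18 integer matrix of rank 6; reducing to Smith normal form yields diagonal entries (1,1,1,1,1,1).

∂_2: C_2 → C_1 acts by ∂[p,q,r] = [q,r] − [p,r] + [p,q]. For instance
  ∂[2,4,5] = [4,5] − [2,5] + [2,4],
  ∂[1,3,7] = [3,7] − [1,7] + [1,3].
The 18×12 boundary matrix has rank 12 and Smith normal form diag(1,1,1,1,1,1,1,1,1,1,1,2).

From H_k ≅ ker(∂_k) / im(∂_{k+1}) we obtain:

  H_0: rank C_0 − rank ∂_1 = 7 − 6 = 1, and the invariant factors of ∂_1 are all 1, so H_0 ≅ Z.
  H_1: rank ker ∂_1 − rank ∂_2 = (18 − 6) − 12 = 0, and ∂_2 has invariant factor 2 > 1, so H_1 ≅ Z/2Z.
  H_2: rank ker ∂_2 − rank ∂_3 = (12 − 12) − 0 = 0, and there is no ∂_3, so H_2 ≅ 0.

As a check, the Euler characteristic is 7 − 18 + 12 = 1, which agrees with 1 − 0 + 0 = 1.

Hence the Betti numbers are b_0 = 1, b_1 = 0, b_2 = 0.

b_0 = 1, b_1 = 0, b_2 = 0.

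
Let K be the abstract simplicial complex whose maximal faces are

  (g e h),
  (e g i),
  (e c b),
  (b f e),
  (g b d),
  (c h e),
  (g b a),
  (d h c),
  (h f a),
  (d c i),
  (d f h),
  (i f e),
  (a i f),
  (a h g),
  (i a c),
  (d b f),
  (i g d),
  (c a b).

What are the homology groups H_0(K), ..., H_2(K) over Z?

H_0 = Z,  H_1 = Z^2,  H_2 = Z.

Take the total order a < b < c < d < e < f < g < h < i on the vertex set. Then K (dimension 2) consists of the simplices:

  0-simplices (9): a, b, c, d, e, f, g, h, i
  1-simplices (27): ab, ac, af, ag, ah, ai, bc, bd, be, bf, bg, cd, ce, ch, ci, df, dg, dh, di, ef, eg, eh, ei, fh, fi, gh, gi
  2-simplices (18): abc, abg, aci, afh, afi, agh, bce, bdf, bdg, bef, cdh, cdi, ceh, dfh, dgi, efi, egh, egi

so the chain groups are C_0 ≅ Z^9, C_1 ≅ Z^27, C_2 ≅ Z^18.

The boundary map ∂_1: C_1 → C_0 is given by ∂[p,q] = [q] − [p].
This gives a 9×27 integer matrix of rank 8; reducing to Smith normal form yields diagonal entries (1,1,1,1,1,1,1,1).

The boundary map ∂_2: C_2 → C_1 acts by ∂[p,q,r] = [q,r] − [p,r] + [p,q]. For instance
  ∂agh = gh − ah + ag,
  ∂abc = bc − ac + ab.
The resulting 27×18 matrix has rank 17, and its Smith normal form has invariant factors (1,1,1,1,1,1,1,1,1,1,1,1,1,1,1,1,1).

Computing H_k = (kernel of ∂_k) / (image of ∂_{k+1}):

  H_0: rank C_0 − rank ∂_1 = 9 − 8 = 1, and the invariant factors of ∂_1 are all 1, so H_0 = Z.
  H_1: rank ker ∂_1 − rank ∂_2 = (27 − 8) − 17 = 2, and the invariant factors of ∂_2 are all 1, so H_1 = Z^2.
  H_2: rank ker ∂_2 − rank ∂_3 = (18 − 17) − 0 = 1, and there is no ∂_3, so H_2 = Z.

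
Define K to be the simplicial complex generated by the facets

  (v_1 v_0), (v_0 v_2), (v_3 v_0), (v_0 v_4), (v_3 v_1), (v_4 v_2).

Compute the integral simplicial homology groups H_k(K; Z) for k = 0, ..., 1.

We work with the vertex ordering v_0 < v_1 < v_2 < v_3 < v_4. The simplices of K, each written with vertices in increasing order, are:

  0-simplices (5): [v_0], [v_1], [v_2], [v_3], [v_4]
  1-simplices (6): [v_0,v_1], [v_0,v_2], [v_0,v_3], [v_0,v_4], [v_1,v_3], [v_2,v_4]

Hence C_0 ≅ Z^5, C_1 ≅ Z^6.

Boundary ∂_1: C_1 → C_0 maps an edge to its endpoints' difference, ∂[p,q] = q − p.
The 5×6 boundary matrix has rank 4 and Smith normal form diag(1,1,1,1).

From H_k ≅ ker(∂_k) / im(∂_{k+1}) we obtain:

  H_0: rank C_0 − rank ∂_1 = 5 − 4 = 1, and the invariant factors of ∂_1 are all 1, so H_0 = Z.
  H_1: rank ker ∂_1 − rank ∂_2 = (6 − 4) − 0 = 2, and there is no ∂_2, so H_1 = Z^2.

As a check, the Euler characteristic is 5 − 6 = -1, which agrees with 1 − 2 = -1.

H_0 = Z,  H_1 = Z^2.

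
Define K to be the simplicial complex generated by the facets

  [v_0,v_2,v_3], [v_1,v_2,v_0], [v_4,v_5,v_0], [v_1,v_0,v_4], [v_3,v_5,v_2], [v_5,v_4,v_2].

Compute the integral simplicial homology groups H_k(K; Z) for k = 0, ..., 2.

K has 6 vertices, 12 edges, 6 triangles.
rank ∂_0 = 0, rank ∂_1 = 5 ⇒ b_0 = 6 − 0 − 5 = 1; all invariant factors of ∂_1 are 1 so no torsion. So H_0 = Z.
rank ∂_1 = 5, rank ∂_2 = 6 ⇒ b_1 = 12 − 5 − 6 = 1; all invariant factors of ∂_2 are 1 so no torsion. So H_1 = Z.
rank ∂_2 = 6, rank ∂_3 = 0 ⇒ b_2 = 6 − 6 − 0 = 0. So H_2 = 0.

H_0 = Z,  H_1 = Z,  H_2 = 0.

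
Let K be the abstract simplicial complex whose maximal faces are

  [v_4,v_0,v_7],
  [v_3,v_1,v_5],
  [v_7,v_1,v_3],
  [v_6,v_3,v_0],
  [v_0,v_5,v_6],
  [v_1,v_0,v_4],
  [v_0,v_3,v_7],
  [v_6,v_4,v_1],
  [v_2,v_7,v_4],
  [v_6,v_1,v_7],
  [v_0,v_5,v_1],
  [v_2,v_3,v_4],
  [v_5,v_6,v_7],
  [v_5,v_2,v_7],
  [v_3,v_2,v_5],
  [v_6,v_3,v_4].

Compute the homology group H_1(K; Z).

H_1 ≅ Z^2.

K has 8 vertices, 24 edges, 16 triangles.
rank ∂_1 = 7, rank ∂_2 = 15 ⇒ b_1 = 24 − 7 − 15 = 2; all invariant factors of ∂_2 are 1 so no torsion. So H_1 = Z^2.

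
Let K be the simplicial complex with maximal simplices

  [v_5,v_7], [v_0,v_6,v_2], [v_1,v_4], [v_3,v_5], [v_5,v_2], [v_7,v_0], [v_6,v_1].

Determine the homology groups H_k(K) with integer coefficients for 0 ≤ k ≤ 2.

H_0 ≅ Z,  H_1 ≅ Z,  H_2 = 0.

We work with the vertex ordering v_0 < v_1 < v_2 < v_3 < v_4 < v_5 < v_6 < v_7. The simplices of K, each written with vertices in increasing order, are:

  0-simplices (8): [v_0], [v_1], [v_2], [v_3], [v_4], [v_5], [v_6], [v_7]
  1-simplices (9): [v_0,v_2], [v_0,v_6], [v_0,v_7], [v_1,v_4], [v_1,v_6], [v_2,v_5], [v_2,v_6], [v_3,v_5], [v_5,v_7]
  2-simplices (1): [v_0,v_2,v_6]

Hence C_0 ≅ Z^8, C_1 ≅ Z^9, C_2 ≅ Z^1.

The boundary map ∂_1: C_1 → C_0 is given by ∂[p,q] = [q] − [p]. For instance
  ∂[v_0,v_7] = [v_7] − [v_0].
As a 8×9 matrix over Z this has rank 7, with invariant factors (1,1,1,1,1,1,1).

Boundary ∂_2: C_2 → C_1 maps a triangle to the signed sum of its edges. For instance
  ∂[v_0,v_2,v_6] = [v_2,v_6] − [v_0,v_6] + [v_0,v_2].
This gives a 9×1 integer matrix of rank 1; reducing to Smith normal form yields diagonal entries (1).

Now H_k = ker ∂_k / im ∂_{k+1}, so:

  H_0: rank C_0 − rank ∂_1 = 8 − 7 = 1, and the invariant factors of ∂_1 are all 1, so H_0 = Z.
  H_1: rank ker ∂_1 − rank ∂_2 = (9 − 7) − 1 = 1, and the invariant factors of ∂_2 are all 1, so H_1 = Z.
  H_2: rank ker ∂_2 − rank ∂_3 = (1 − 1) − 0 = 0, and there is no ∂_3, so H_2 = 0.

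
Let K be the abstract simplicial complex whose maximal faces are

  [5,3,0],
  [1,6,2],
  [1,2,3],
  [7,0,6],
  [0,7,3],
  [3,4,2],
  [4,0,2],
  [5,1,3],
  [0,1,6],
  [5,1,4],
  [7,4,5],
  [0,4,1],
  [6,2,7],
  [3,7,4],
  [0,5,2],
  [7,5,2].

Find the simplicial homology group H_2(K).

H_2 ≅ Z.

Take the total order 0 < 1 < 2 < 3 < 4 < 5 < 6 < 7 on the vertex set. Then K (dimension 2) consists of the simplices:

  0-simplices (8): [0], [1], [2], [3], [4], [5], [6], [7]
  1-simplices (24): (24 of them)
  2-simplices (16): [0,1,4], [0,1,6], [0,2,4], [0,2,5], [0,3,5], [0,3,7], [0,6,7], [1,2,3], [1,2,6], [1,3,5], [1,4,5], [2,3,4], [2,5,7], [2,6,7], [3,4,7], [4,5,7]

giving chain groups C_0 ≅ Z^8, C_1 ≅ Z^24, C_2 ≅ Z^16.

The boundary map ∂_1: C_1 → C_0 maps an edge to its endpoints' difference, ∂[p,q] = q − p.
The resulting 8×24 matrix has rank 7, and its Smith normal form has invariant factors (1,1,1,1,1,1,1).

The boundary map ∂_2: C_2 → C_1 maps a triangle to the signed sum of its edges. For instance
  ∂[1,4,5] = [4,5] − [1,5] + [1,4],
  ∂[0,1,6] = [1,6] − [0,6] + [0,1].
As a 24×16 matrix over Z this has rank 15, with invariant factors (1,1,1,1,1,1,1,1,1,1,1,1,1,1,1).

Computing H_k = (kernel of ∂_k) / (image of ∂_{k+1}):

  H_2: rank ker ∂_2 − rank ∂_3 = (16 − 15) − 0 = 1, and there is no ∂_3, so H_2 ≅ Z.

(K is a triangulation of the torus T^2.)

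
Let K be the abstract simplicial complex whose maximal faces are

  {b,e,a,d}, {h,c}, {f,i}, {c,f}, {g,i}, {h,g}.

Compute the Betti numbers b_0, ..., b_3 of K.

b_0 = 2, b_1 = 1, b_2 = 0, b_3 = 0.

We work with the vertex ordering a < b < c < d < e < f < g < h < i. The simplices of K, each written with vertices in increasing order, are:

  0-simplices (9): a, b, c, d, e, f, g, h, i
  1-simplices (11): ab, ad, ae, bd, be, cf, ch, de, fi, gh, gi
  2-simplices (4): abd, abe, ade, bde
  3-simplices (1): abde

giving chain groups C_0 ≅ Z^9, C_1 ≅ Z^11, C_2 ≅ Z^4, C_3 ≅ Z^1.

The boundary map ∂_1: C_1 → C_0 is given by ∂[p,q] = [q] − [p]. For instance
  ∂ad = d − a.
The resulting 9×11 matrix has rank 7, and its Smith normal form has invariant factors (1,1,1,1,1,1,1).

Boundary ∂_2: C_2 → C_1 sends each 2-simplex [p,q,r] to [q,r] − [p,r] + [p,q]. For instance
  ∂abe = be − ae + ab,
  ∂abd = bd − ad + ab.
The 11×4 boundary matrix has rank 3 and Smith normal form diag(1,1,1).

∂_3: C_3 → C_2 sends each 3-simplex σ to the alternating sum Σ_i (−1)^i (σ with its i-th vertex removed). For instance
  ∂abde = bde − ade + abe − abd.
As a 4×1 matrix over Z this has rank 1, with invariant factors (1).

Now H_k = ker ∂_k / im ∂_{k+1}, so:

  H_0: rank C_0 − rank ∂_1 = 9 − 7 = 2, and the invariant factors of ∂_1 are all 1, so H_0 ≅ Z^2.
  H_1: rank ker ∂_1 − rank ∂_2 = (11 − 7) − 3 = 1, and the invariant factors of ∂_2 are all 1, so H_1 ≅ Z.
  H_2: rank ker ∂_2 − rank ∂_3 = (4 − 3) − 1 = 0, and the invariant factors of ∂_3 are all 1, so H_2 ≅ 0.
  H_3: rank ker ∂_3 − rank ∂_4 = (1 − 1) − 0 = 0, and there is no ∂_4, so H_3 ≅ 0.

(K is a triangulation of the disjoint union of the circle S^1 and the 3-simplex.)

Hence the Betti numbers are b_0 = 2, b_1 = 1, b_2 = 0, b_3 = 0.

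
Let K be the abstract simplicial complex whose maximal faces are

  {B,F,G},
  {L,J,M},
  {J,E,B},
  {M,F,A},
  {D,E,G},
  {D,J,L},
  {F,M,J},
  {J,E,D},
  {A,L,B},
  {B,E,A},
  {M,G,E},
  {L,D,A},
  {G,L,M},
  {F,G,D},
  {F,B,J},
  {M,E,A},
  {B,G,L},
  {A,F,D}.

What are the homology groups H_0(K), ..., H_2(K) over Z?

H_0 = Z,  H_1 = Z^2,  H_2 = Z.

We work with the vertex ordering A < B < D < E < F < G < J < L < M. The simplices of K, each written with vertices in increasing order, are:

  0-simplices (9): A, B, D, E, F, G, J, L, M
  1-simplices (27): AB, AD, AE, AF, AL, AM, BE, BF, BG, BJ, BL, DE, DF, DG, DJ, DL, EG, EJ, EM, FG, FJ, FM, GL, GM, JL, JM, LM
  2-simplices (18): ABE, ABL, ADF, ADL, AEM, AFM, BEJ, BFG, BFJ, BGL, DEG, DEJ, DFG, DJL, EGM, FJM, GLM, JLM

so the chain groups are C_0 ≅ Z^9, C_1 ≅ Z^27, C_2 ≅ Z^18.

The boundary map ∂_1: C_1 → C_0 sends each edge [p,q] (with p < q) to q − p. For instance
  ∂EJ = J − E.
The resulting 9×27 matrix has rank 8, and its Smith normal form has invariant factors (1,1,1,1,1,1,1,1).

Boundary ∂_2: C_2 → C_1 acts by ∂[p,q,r] = [q,r] − [p,r] + [p,q]. For instance
  ∂EGM = GM − EM + EG,
  ∂FJM = JM − FM + FJ.
The resulting 27×18 matrix has rank 17, and its Smith normal form has invariant factors (1,1,1,1,1,1,1,1,1,1,1,1,1,1,1,1,1).

Now H_k = ker ∂_k / im ∂_{k+1}, so:

  H_0: rank C_0 − rank ∂_1 = 9 − 8 = 1, and the invariant factors of ∂_1 are all 1, so H_0 = Z.
  H_1: rank ker ∂_1 − rank ∂_2 = (27 − 8) − 17 = 2, and the invariant factors of ∂_2 are all 1, so H_1 = Z^2.
  H_2: rank ker ∂_2 − rank ∂_3 = (18 − 17) − 0 = 1, and there is no ∂_3, so H_2 = Z.

As a check, the Euler characteristic is 9 − 27 + 18 = 0, which agrees with 1 − 2 + 1 = 0.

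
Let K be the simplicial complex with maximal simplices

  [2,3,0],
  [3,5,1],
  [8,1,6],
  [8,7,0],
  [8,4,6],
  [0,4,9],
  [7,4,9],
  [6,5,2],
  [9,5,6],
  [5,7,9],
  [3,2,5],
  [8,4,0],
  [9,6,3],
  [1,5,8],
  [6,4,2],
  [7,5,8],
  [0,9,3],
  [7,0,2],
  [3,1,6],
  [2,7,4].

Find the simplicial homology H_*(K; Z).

Take the total order 0 < 1 < 2 < 3 < 4 < 5 < 6 < 7 < 8 < 9 on the vertex set. Then K (dimension 2) consists of the simplices:

  0-simplices (10): [0], [1], [2], [3], [4], [5], [6], [7], [8], [9]
  1-simplices (30): (30 of them)
  2-simplices (20): (20 of them)

Hence C_0 ≅ Z^10, C_1 ≅ Z^30, C_2 ≅ Z^20.

Boundary ∂_1: C_1 → C_0 sends each edge [p,q] (with p < q) to q − p. For instance
  ∂[5,8] = [8] − [5].
The 10×30 boundary matrix has rank 9 and Smith normal form diag(1,1,1,1,1,1,1,1,1).

∂_2: C_2 → C_1 acts by ∂[p,q,r] = [q,r] − [p,r] + [p,q]. For instance
  ∂[2,4,6] = [4,6] − [2,6] + [2,4],
  ∂[5,6,9] = [6,9] − [5,9] + [5,6].
The 30×20 boundary matrix has rank 20 and Smith normal form diag(1,1,1,1,1,1,1,1,1,1,1,1,1,1,1,1,1,1,1,2).

Now H_k = ker ∂_k / im ∂_{k+1}, so:

  H_0: rank C_0 − rank ∂_1 = 10 − 9 = 1, and the invariant factors of ∂_1 are all 1, so H_0 = Z.
  H_1: rank ker ∂_1 − rank ∂_2 = (30 − 9) − 20 = 1, and ∂_2 has invariant factor 2 > 1, so H_1 = Z ⊕ Z/2Z.
  H_2: rank ker ∂_2 − rank ∂_3 = (20 − 20) − 0 = 0, and there is no ∂_3, so H_2 = 0.

(K is a triangulation of the Klein bottle.)

H_0 ≅ Z,  H_1 ≅ Z ⊕ Z/2Z,  H_2 = 0.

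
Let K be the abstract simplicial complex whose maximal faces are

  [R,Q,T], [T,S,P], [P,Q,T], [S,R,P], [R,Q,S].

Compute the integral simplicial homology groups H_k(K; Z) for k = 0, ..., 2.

We work with the vertex ordering P < Q < R < S < T. The simplices of K, each written with vertices in increasing order, are:

  0-simplices (5): P, Q, R, S, T
  1-simplices (10): PQ, PR, PS, PT, QR, QS, QT, RS, RT, ST
  2-simplices (5): PQT, PRS, PST, QRS, QRT

Hence C_0 ≅ Z^5, C_1 ≅ Z^10, C_2 ≅ Z^5.

The boundary map ∂_1: C_1 → C_0 is given by ∂[p,q] = [q] − [p].
The 5×10 boundary matrix has rank 4 and Smith normal form diag(1,1,1,1).

∂_2: C_2 → C_1 sends each 2-simplex [p,q,r] to [q,r] − [p,r] + [p,q]. For instance
  ∂PQT = QT − PT + PQ,
  ∂QRS = RS − QS + QR.
This gives a 10×5 integer matrix of rank 5; reducing to Smith normal form yields diagonal entries (1,1,1,1,1).

From H_k ≅ ker(∂_k) / im(∂_{k+1}) we obtain:

  H_0: rank C_0 − rank ∂_1 = 5 − 4 = 1, and the invariant factors of ∂_1 are all 1, so H_0 = Z.
  H_1: rank ker ∂_1 − rank ∂_2 = (10 − 4) − 5 = 1, and the invariant factors of ∂_2 are all 1, so H_1 = Z.
  H_2: rank ker ∂_2 − rank ∂_3 = (5 − 5) − 0 = 0, and there is no ∂_3, so H_2 = 0.

As a check, the Euler characteristic is 5 − 10 + 5 = 0, which agrees with 1 − 1 + 0 = 0.

H_0 = Z,  H_1 = Z,  H_2 = 0.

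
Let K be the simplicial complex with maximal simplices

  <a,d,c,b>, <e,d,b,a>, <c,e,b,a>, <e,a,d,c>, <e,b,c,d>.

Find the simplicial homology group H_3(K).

H_3 ≅ Z.

We work with the vertex ordering a < b < c < d < e. The simplices of K, each written with vertices in increasing order, are:

  0-simplices (5): a, b, c, d, e
  1-simplices (10): ab, ac, ad, ae, bc, bd, be, cd, ce, de
  2-simplices (10): abc, abd, abe, acd, ace, ade, bcd, bce, bde, cde
  3-simplices (5): abcd, abce, abde, acde, bcde

so the chain groups are C_0 ≅ Z^5, C_1 ≅ Z^10, C_2 ≅ Z^10, C_3 ≅ Z^5.

Boundary ∂_1: C_1 → C_0 maps an edge to its endpoints' difference, ∂[p,q] = q − p. For instance
  ∂ad = d − a.
The 5×10 boundary matrix has rank 4 and Smith normal form diag(1,1,1,1).

The boundary map ∂_2: C_2 → C_1 acts by ∂[p,q,r] = [q,r] − [p,r] + [p,q]. For instance
  ∂bcd = cd − bd + bc,
  ∂ade = de − ae + ad.
The 10×10 boundary matrix has rank 6 and Smith normal form diag(1,1,1,1,1,1).

The boundary map ∂_3: C_3 → C_2 sends each 3-simplex σ to the alternating sum Σ_i (−1)^i (σ with its i-th vertex removed). For instance
  ∂abde = bde − ade + abe − abd,
  ∂abce = bce − ace + abe − abc.
This gives a 10×5 integer matrix of rank 4; reducing to Smith normal form yields diagonal entries (1,1,1,1).

Reading off H_k = ker ∂_k / im ∂_{k+1}:

  H_3: rank ker ∂_3 − rank ∂_4 = (5 − 4) − 0 = 1, and there is no ∂_4, so H_3 ≅ Z.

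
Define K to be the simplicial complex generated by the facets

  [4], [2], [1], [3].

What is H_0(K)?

Fix the vertex order 1 < 2 < 3 < 4 and write every simplex with vertices in increasing order. Then dim K = 0 and the simplices of K are:

  0-simplices (4): [1], [2], [3], [4]

Hence C_0 ≅ Z^4.

Reading off H_k = ker ∂_k / im ∂_{k+1}:

  H_0: rank C_0 − rank ∂_1 = 4 − 0 = 4, and there is no ∂_1, so H_0 ≅ Z^4.

H_0 ≅ Z^4.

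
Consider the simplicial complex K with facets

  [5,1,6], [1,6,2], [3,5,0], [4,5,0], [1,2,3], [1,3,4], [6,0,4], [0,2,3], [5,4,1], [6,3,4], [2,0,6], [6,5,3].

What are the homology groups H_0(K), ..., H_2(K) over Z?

Take the total order 0 < 1 < 2 < 3 < 4 < 5 < 6 on the vertex set. Then K (dimension 2) consists of the simplices:

  0-simplices (7): [0], [1], [2], [3], [4], [5], [6]
  1-simplices (18): [0,2], [0,3], [0,4], [0,5], [0,6], [1,2], [1,3], [1,4], [1,5], [1,6], [2,3], [2,6], [3,4], [3,5], [3,6], [4,5], [4,6], [5,6]
  2-simplices (12): [0,2,3], [0,2,6], [0,3,5], [0,4,5], [0,4,6], [1,2,3], [1,2,6], [1,3,4], [1,4,5], [1,5,6], [3,4,6], [3,5,6]

giving chain groups C_0 ≅ Z^7, C_1 ≅ Z^18, C_2 ≅ Z^12.

The boundary map ∂_1: C_1 → C_0 is given by ∂[p,q] = [q] − [p].
As a 7×18 matrix over Z this has rank 6, with invariant factors (1,1,1,1,1,1).

Boundary ∂_2: C_2 → C_1 sends each 2-simplex [p,q,r] to [q,r] − [p,r] + [p,q]. For instance
  ∂[3,5,6] = [5,6] − [3,6] + [3,5],
  ∂[1,5,6] = [5,6] − [1,6] + [1,5].
As a 18×12 matrix over Z this has rank 12, with invariant factors (1,1,1,1,1,1,1,1,1,1,1,2).

From H_k ≅ ker(∂_k) / im(∂_{k+1}) we obtain:

  H_0: rank C_0 − rank ∂_1 = 7 − 6 = 1, and the invariant factors of ∂_1 are all 1, so H_0 ≅ Z.
  H_1: rank ker ∂_1 − rank ∂_2 = (18 − 6) − 12 = 0, and ∂_2 has invariant factor 2 > 1, so H_1 ≅ Z/2.
  H_2: rank ker ∂_2 − rank ∂_3 = (12 − 12) − 0 = 0, and there is no ∂_3, so H_2 ≅ 0.

H_0 = Z,  H_1 = Z/2,  H_2 = 0.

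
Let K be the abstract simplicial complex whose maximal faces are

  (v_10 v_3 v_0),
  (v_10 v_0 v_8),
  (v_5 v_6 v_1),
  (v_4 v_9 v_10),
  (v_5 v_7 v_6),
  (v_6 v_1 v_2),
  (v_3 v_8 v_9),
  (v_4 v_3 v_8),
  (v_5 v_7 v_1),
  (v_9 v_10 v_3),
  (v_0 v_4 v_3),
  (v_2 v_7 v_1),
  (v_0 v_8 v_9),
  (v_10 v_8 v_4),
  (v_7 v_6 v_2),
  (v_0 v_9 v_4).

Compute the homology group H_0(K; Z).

We work with the vertex ordering v_0 < v_1 < v_2 < v_3 < v_4 < v_5 < v_6 < v_7 < v_8 < v_9 < v_10. The simplices of K, each written with vertices in increasing order, are:

  0-simplices (11): [v_0], [v_1], [v_2], [v_3], [v_4], [v_5], [v_6], [v_7], [v_8], [v_9], [v_10]
  1-simplices (24): (24 of them)
  2-simplices (16): (16 of them)

so the chain groups are C_0 ≅ Z^11, C_1 ≅ Z^24, C_2 ≅ Z^16.

Boundary ∂_1: C_1 → C_0 is given by ∂[p,q] = [q] − [p].
As a 11×24 matrix over Z this has rank 9, with invariant factors (1,1,1,1,1,1,1,1,1).

Boundary ∂_2: C_2 → C_1 maps a triangle to the signed sum of its edges. For instance
  ∂[v_0,v_4,v_9] = [v_4,v_9] − [v_0,v_9] + [v_0,v_4],
  ∂[v_3,v_8,v_9] = [v_8,v_9] − [v_3,v_9] + [v_3,v_8].
As a 24×16 matrix over Z this has rank 15, with invariant factors (1,1,1,1,1,1,1,1,1,1,1,1,1,1,2).

From H_k ≅ ker(∂_k) / im(∂_{k+1}) we obtain:

  H_0: rank C_0 − rank ∂_1 = 11 − 9 = 2, and the invariant factors of ∂_1 are all 1, so H_0 ≅ Z^2.

H_0 ≅ Z^2.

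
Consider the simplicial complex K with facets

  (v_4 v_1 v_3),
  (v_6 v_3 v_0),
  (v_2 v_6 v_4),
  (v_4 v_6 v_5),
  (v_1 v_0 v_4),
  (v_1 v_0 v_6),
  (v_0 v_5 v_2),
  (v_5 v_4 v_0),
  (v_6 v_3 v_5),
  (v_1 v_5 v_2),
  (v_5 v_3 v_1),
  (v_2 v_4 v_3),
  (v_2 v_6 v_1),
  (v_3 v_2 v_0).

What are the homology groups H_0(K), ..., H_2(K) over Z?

Order the vertices as v_0 < v_1 < v_2 < v_3 < v_4 < v_5 < v_6. Listing each simplex with vertices in this order, K has dimension 2 with simplices:

  0-simplices (7): [v_0], [v_1], [v_2], [v_3], [v_4], [v_5], [v_6]
  1-simplices (21): (21 of them)
  2-simplices (14): (14 of them)

so the chain groups are C_0 ≅ Z^7, C_1 ≅ Z^21, C_2 ≅ Z^14.

Boundary ∂_1: C_1 → C_0 sends each edge [p,q] (with p < q) to q − p. For instance
  ∂[v_1,v_4] = [v_4] − [v_1].
The resulting 7×21 matrix has rank 6, and its Smith normal form has invariant factors (1,1,1,1,1,1).

∂_2: C_2 → C_1 maps a triangle to the signed sum of its edges. For instance
  ∂[v_2,v_4,v_6] = [v_4,v_6] − [v_2,v_6] + [v_2,v_4],
  ∂[v_0,v_2,v_3] = [v_2,v_3] − [v_0,v_3] + [v_0,v_2].
As a 21×14 matrix over Z this has rank 13, with invariant factors (1,1,1,1,1,1,1,1,1,1,1,1,1).

From H_k ≅ ker(∂_k) / im(∂_{k+1}) we obtain:

  H_0: rank C_0 − rank ∂_1 = 7 − 6 = 1, and the invariant factors of ∂_1 are all 1, so H_0 = Z.
  H_1: rank ker ∂_1 − rank ∂_2 = (21 − 6) − 13 = 2, and the invariant factors of ∂_2 are all 1, so H_1 = Z^2.
  H_2: rank ker ∂_2 − rank ∂_3 = (14 − 13) − 0 = 1, and there is no ∂_3, so H_2 = Z.

H_0 ≅ Z,  H_1 ≅ Z^2,  H_2 ≅ Z.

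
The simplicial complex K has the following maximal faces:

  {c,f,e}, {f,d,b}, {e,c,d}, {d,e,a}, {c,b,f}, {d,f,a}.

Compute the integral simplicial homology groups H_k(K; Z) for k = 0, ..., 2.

Take the total order a < b < c < d < e < f on the vertex set. Then K (dimension 2) consists of the simplices:

  0-simplices (6): a, b, c, d, e, f
  1-simplices (12): ad, ae, af, bc, bd, bf, cd, ce, cf, de, df, ef
  2-simplices (6): ade, adf, bcf, bdf, cde, cef

so the chain groups are C_0 ≅ Z^6, C_1 ≅ Z^12, C_2 ≅ Z^6.

Boundary ∂_1: C_1 → C_0 sends each edge [p,q] (with p < q) to q − p. For instance
  ∂ef = f − e.
The resulting 6×12 matrix has rank 5, and its Smith normal form has invariant factors (1,1,1,1,1).

Boundary ∂_2: C_2 → C_1 acts by ∂[p,q,r] = [q,r] − [p,r] + [p,q]. For instance
  ∂cef = ef − cf + ce,
  ∂ade = de − ae + ad.
This gives a 12×6 integer matrix of rank 6; reducing to Smith normal form yields diagonal entries (1,1,1,1,1,1).

From H_k ≅ ker(∂_k) / im(∂_{k+1}) we obtain:

  H_0: rank C_0 − rank ∂_1 = 6 − 5 = 1, and the invariant factors of ∂_1 are all 1, so H_0 = Z.
  H_1: rank ker ∂_1 − rank ∂_2 = (12 − 5) − 6 = 1, and the invariant factors of ∂_2 are all 1, so H_1 = Z.
  H_2: rank ker ∂_2 − rank ∂_3 = (6 − 6) − 0 = 0, and there is no ∂_3, so H_2 = 0.

As a check, the Euler characteristic is 6 − 12 + 6 = 0, which agrees with 1 − 1 + 0 = 0.

H_0 ≅ Z,  H_1 ≅ Z,  H_2 = 0.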